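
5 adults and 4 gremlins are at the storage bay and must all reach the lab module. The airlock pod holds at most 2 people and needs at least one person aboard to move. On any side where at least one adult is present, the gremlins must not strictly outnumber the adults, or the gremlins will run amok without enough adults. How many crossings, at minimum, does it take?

15

Counting alone: each trip to the lab module takes at most 2 across and each return brings at least 1 back, so after t trips out (and t−1 returns) at most 2t − (t−1) of the 9 are across; that first reaches 9 at t = 8, so at least 15 crossings are needed.
The plan below uses exactly 15 crossings, so it is optimal:
1. 2 gremlins → the lab module.  (the storage bay: 5A 2G; the lab module: 0A 2G)
2. 1 gremlin ← the storage bay.  (the storage bay: 5A 3G; the lab module: 0A 1G)
3. 2 gremlins → the lab module.  (the storage bay: 5A 1G; the lab module: 0A 3G)
4. 1 gremlin ← the storage bay.  (the storage bay: 5A 2G; the lab module: 0A 2G)
5. 2 adults → the lab module.  (the storage bay: 3A 2G; the lab module: 2A 2G)
6. 1 gremlin ← the storage bay.  (the storage bay: 3A 3G; the lab module: 2A 1G)
7. 1 adult and 1 gremlin → the lab module.  (the storage bay: 2A 2G; the lab module: 3A 2G)
8. 1 adult ← the storage bay.  (the storage bay: 3A 2G; the lab module: 2A 2G)
9. 1 adult and 1 gremlin → the lab module.  (the storage bay: 2A 1G; the lab module: 3A 3G)
10. 1 gremlin ← the storage bay.  (the storage bay: 2A 2G; the lab module: 3A 2G)
11. 1 adult and 1 gremlin → the lab module.  (the storage bay: 1A 1G; the lab module: 4A 3G)
12. 1 adult ← the storage bay.  (the storage bay: 2A 1G; the lab module: 3A 3G)
13. 1 adult and 1 gremlin → the lab module.  (the storage bay: 1A 0G; the lab module: 4A 4G)
14. 1 gremlin ← the storage bay.  (the storage bay: 1A 1G; the lab module: 4A 3G)
15. 1 adult and 1 gremlin → the lab module.  (the storage bay: 0A 0G; the lab module: 5A 4G)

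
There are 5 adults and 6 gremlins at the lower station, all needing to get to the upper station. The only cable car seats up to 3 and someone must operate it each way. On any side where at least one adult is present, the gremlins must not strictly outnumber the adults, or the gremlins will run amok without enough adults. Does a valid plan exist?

The gremlins already outnumber the adults at the lower station before anyone moves, so the starting position itself is disallowed.

No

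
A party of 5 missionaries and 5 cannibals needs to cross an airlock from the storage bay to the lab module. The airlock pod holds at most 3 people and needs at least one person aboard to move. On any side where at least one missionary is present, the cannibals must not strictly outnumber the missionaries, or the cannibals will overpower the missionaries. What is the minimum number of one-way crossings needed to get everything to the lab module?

11

Counting alone: each trip to the lab module takes at most 3 across and each return brings at least 1 back, so after t trips out (and t−1 returns) at most 3t − (t−1) of the 10 are across; that first reaches 10 at t = 5, so at least 9 crossings are needed.
The safety rule pushes this higher. Following every safe sequence of crossings, the most of the 10 that can be at the lab module as the airlock pod arrives there on crossing 9 is 9 — never all 10.
So no plan with fewer than 11 crossings exists, and this one achieves 11:
1. 2 cannibals → the lab module.  (the storage bay: 5M 3C; the lab module: 0M 2C)
2. 1 cannibal ← the storage bay.  (the storage bay: 5M 4C; the lab module: 0M 1C)
3. 3 cannibals → the lab module.  (the storage bay: 5M 1C; the lab module: 0M 4C)
4. 1 cannibal ← the storage bay.  (the storage bay: 5M 2C; the lab module: 0M 3C)
5. 3 missionaries → the lab module.  (the storage bay: 2M 2C; the lab module: 3M 3C)
6. 1 missionary and 1 cannibal ← the storage bay.  (the storage bay: 3M 3C; the lab module: 2M 2C)
7. 3 missionaries → the lab module.  (the storage bay: 0M 3C; the lab module: 5M 2C)
8. 1 cannibal ← the storage bay.  (the storage bay: 0M 4C; the lab module: 5M 1C)
9. 2 cannibals → the lab module.  (the storage bay: 0M 2C; the lab module: 5M 3C)
10. 1 cannibal ← the storage bay.  (the storage bay: 0M 3C; the lab module: 5M 2C)
11. 3 cannibals → the lab module.  (the storage bay: 0M 0C; the lab module: 5M 5C)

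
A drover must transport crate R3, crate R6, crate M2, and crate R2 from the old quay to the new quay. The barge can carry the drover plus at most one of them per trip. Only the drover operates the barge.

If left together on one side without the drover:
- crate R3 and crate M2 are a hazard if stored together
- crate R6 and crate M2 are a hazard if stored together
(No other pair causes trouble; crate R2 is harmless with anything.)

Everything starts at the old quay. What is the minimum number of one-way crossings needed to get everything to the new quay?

9

Counting alone: the drover can take at most 1 across per trip to the new quay, so moving all 4 needs at least 4 loaded trips out, with a return between consecutive ones — at least 7 crossings.
The safety rule pushes this higher. Following every safe sequence of crossings, the most of the 4 that can be at the new quay as the barge arrives there on crossing 7 is 3 — never all 4.
So no plan with fewer than 9 crossings exists, and this one achieves 9:
1. Drover goes to the new quay with crate M2.  [the old quay: crate R2, crate R3, crate R6 | the new quay: crate M2]
2. Drover goes back to the old quay alone.  [the old quay: crate R2, crate R3, crate R6 | the new quay: crate M2]
3. Drover goes to the new quay with crate R3.  [the old quay: crate R2, crate R6 | the new quay: crate M2, crate R3]
4. Drover goes back to the old quay with crate M2.  [the old quay: crate M2, crate R2, crate R6 | the new quay: crate R3]
5. Drover goes to the new quay with crate R6.  [the old quay: crate M2, crate R2 | the new quay: crate R3, crate R6]
6. Drover goes back to the old quay alone.  [the old quay: crate M2, crate R2 | the new quay: crate R3, crate R6]
7. Drover goes to the new quay with crate R2.  [the old quay: crate M2 | the new quay: crate R2, crate R3, crate R6]
8. Drover goes back to the old quay alone.  [the old quay: crate M2 | the new quay: crate R2, crate R3, crate R6]
9. Drover goes to the new quay with crate M2.  [the old quay: — | the new quay: crate M2, crate R2, crate R3, crate R6]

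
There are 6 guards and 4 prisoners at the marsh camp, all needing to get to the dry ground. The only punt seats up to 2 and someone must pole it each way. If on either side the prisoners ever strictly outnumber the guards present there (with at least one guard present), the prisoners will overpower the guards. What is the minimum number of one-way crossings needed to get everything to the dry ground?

17

Counting alone: each trip to the dry ground takes at most 2 across and each return brings at least 1 back, so after t trips out (and t−1 returns) at most 2t − (t−1) of the 10 are across; that first reaches 10 at t = 9, so at least 17 crossings are needed.
The plan below uses exactly 17 crossings, so it is optimal:
1. 2 prisoners → the dry ground.  (the marsh camp: 6G 2P; the dry ground: 0G 2P)
2. 1 prisoner ← the marsh camp.  (the marsh camp: 6G 3P; the dry ground: 0G 1P)
3. 2 prisoners → the dry ground.  (the marsh camp: 6G 1P; the dry ground: 0G 3P)
4. 1 prisoner ← the marsh camp.  (the marsh camp: 6G 2P; the dry ground: 0G 2P)
5. 2 guards → the dry ground.  (the marsh camp: 4G 2P; the dry ground: 2G 2P)
6. 1 prisoner ← the marsh camp.  (the marsh camp: 4G 3P; the dry ground: 2G 1P)
7. 1 guard and 1 prisoner → the dry ground.  (the marsh camp: 3G 2P; the dry ground: 3G 2P)
8. 1 prisoner ← the marsh camp.  (the marsh camp: 3G 3P; the dry ground: 3G 1P)
9. 2 prisoners → the dry ground.  (the marsh camp: 3G 1P; the dry ground: 3G 3P)
10. 1 prisoner ← the marsh camp.  (the marsh camp: 3G 2P; the dry ground: 3G 2P)
11. 1 guard and 1 prisoner → the dry ground.  (the marsh camp: 2G 1P; the dry ground: 4G 3P)
12. 1 prisoner ← the marsh camp.  (the marsh camp: 2G 2P; the dry ground: 4G 2P)
13. 2 prisoners → the dry ground.  (the marsh camp: 2G 0P; the dry ground: 4G 4P)
14. 1 prisoner ← the marsh camp.  (the marsh camp: 2G 1P; the dry ground: 4G 3P)
15. 1 guard and 1 prisoner → the dry ground.  (the marsh camp: 1G 0P; the dry ground: 5G 4P)
16. 1 prisoner ← the marsh camp.  (the marsh camp: 1G 1P; the dry ground: 5G 3P)
17. 1 guard and 1 prisoner → the dry ground.  (the marsh camp: 0G 0P; the dry ground: 6G 4P)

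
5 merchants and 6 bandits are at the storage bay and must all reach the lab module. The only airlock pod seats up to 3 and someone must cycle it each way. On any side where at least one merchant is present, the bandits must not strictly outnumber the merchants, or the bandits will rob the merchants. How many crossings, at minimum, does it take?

impossible

The bandits already outnumber the merchants at the storage bay before anyone moves, so the starting position itself is disallowed.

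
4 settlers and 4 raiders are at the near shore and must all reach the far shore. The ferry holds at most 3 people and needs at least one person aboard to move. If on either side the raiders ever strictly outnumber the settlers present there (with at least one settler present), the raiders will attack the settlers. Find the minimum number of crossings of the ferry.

Counting alone: each trip to the far shore takes at most 3 across and each return brings at least 1 back, so after t trips out (and t−1 returns) at most 3t − (t−1) of the 8 are across; that first reaches 8 at t = 4, so at least 7 crossings are needed.
The safety rule pushes this higher. Following every safe sequence of crossings, the most of the 8 that can be at the far shore as the ferry arrives there on crossing 7 is 7 — never all 8.
So no plan with fewer than 9 crossings exists, and this one achieves 9:
1. 2 raiders → the far shore.  (the near shore: 4S 2R; the far shore: 0S 2R)
2. 1 raider ← the near shore.  (the near shore: 4S 3R; the far shore: 0S 1R)
3. 3 raiders → the far shore.  (the near shore: 4S 0R; the far shore: 0S 4R)
4. 1 raider ← the near shore.  (the near shore: 4S 1R; the far shore: 0S 3R)
5. 3 settlers → the far shore.  (the near shore: 1S 1R; the far shore: 3S 3R)
6. 1 settler and 1 raider ← the near shore.  (the near shore: 2S 2R; the far shore: 2S 2R)
7. 2 settlers → the far shore.  (the near shore: 0S 2R; the far shore: 4S 2R)
8. 1 raider ← the near shore.  (the near shore: 0S 3R; the far shore: 4S 1R)
9. 3 raiders → the far shore.  (the near shore: 0S 0R; the far shore: 4S 4R)

9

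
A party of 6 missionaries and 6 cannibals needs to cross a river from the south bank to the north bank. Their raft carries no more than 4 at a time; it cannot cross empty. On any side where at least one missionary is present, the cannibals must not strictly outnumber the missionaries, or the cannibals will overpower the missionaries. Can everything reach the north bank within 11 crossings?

Yes — this plan uses 9 crossings (≤ 11):
1. 2 cannibals → the north bank.  (the south bank: 6M 4C; the north bank: 0M 2C)
2. 1 cannibal ← the south bank.  (the south bank: 6M 5C; the north bank: 0M 1C)
3. 4 cannibals → the north bank.  (the south bank: 6M 1C; the north bank: 0M 5C)
4. 1 cannibal ← the south bank.  (the south bank: 6M 2C; the north bank: 0M 4C)
5. 4 missionaries → the north bank.  (the south bank: 2M 2C; the north bank: 4M 4C)
6. 1 missionary and 1 cannibal ← the south bank.  (the south bank: 3M 3C; the north bank: 3M 3C)
7. 2 missionaries and 2 cannibals → the north bank.  (the south bank: 1M 1C; the north bank: 5M 5C)
8. 1 missionary and 1 cannibal ← the south bank.  (the south bank: 2M 2C; the north bank: 4M 4C)
9. 2 missionaries and 2 cannibals → the north bank.  (the south bank: 0M 0C; the north bank: 6M 6C)

Yes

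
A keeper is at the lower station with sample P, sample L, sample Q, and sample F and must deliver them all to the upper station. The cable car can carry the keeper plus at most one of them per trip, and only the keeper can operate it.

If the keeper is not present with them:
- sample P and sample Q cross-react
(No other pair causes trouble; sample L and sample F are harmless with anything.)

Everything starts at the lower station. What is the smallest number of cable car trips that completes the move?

Counting alone: the keeper can take at most 1 across per trip to the upper station, so moving all 4 needs at least 4 loaded trips out, with a return between consecutive ones — at least 7 crossings.
The plan below uses exactly 7 crossings, so it is optimal:
1. Keeper goes to the upper station with sample P.
2. Keeper goes back to the lower station alone.
3. Keeper goes to the upper station with sample L.
4. Keeper goes back to the lower station alone.
5. Keeper goes to the upper station with sample F.
6. Keeper goes back to the lower station alone.
7. Keeper goes to the upper station with sample Q.

7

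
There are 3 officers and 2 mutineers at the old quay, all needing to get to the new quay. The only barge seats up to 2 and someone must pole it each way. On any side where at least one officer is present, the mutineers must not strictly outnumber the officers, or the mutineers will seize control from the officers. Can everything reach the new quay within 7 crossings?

Yes

Yes — this plan uses 7 crossings (≤ 7):
1. 2 mutineers → the new quay.  (the old quay: 3O 0M; the new quay: 0O 2M)
2. 1 mutineer ← the old quay.  (the old quay: 3O 1M; the new quay: 0O 1M)
3. 2 officers → the new quay.  (the old quay: 1O 1M; the new quay: 2O 1M)
4. 1 officer ← the old quay.  (the old quay: 2O 1M; the new quay: 1O 1M)
5. 1 officer and 1 mutineer → the new quay.  (the old quay: 1O 0M; the new quay: 2O 2M)
6. 1 mutineer ← the old quay.  (the old quay: 1O 1M; the new quay: 2O 1M)
7. 1 officer and 1 mutineer → the new quay.  (the old quay: 0O 0M; the new quay: 3O 2M)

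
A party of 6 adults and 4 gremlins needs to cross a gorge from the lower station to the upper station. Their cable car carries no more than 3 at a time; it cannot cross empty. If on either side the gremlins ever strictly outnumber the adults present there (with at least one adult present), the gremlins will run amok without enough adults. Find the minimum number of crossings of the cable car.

9

Counting alone: each trip to the upper station takes at most 3 across and each return brings at least 1 back, so after t trips out (and t−1 returns) at most 3t − (t−1) of the 10 are across; that first reaches 10 at t = 5, so at least 9 crossings are needed.
The plan below uses exactly 9 crossings, so it is optimal:
1. 2 gremlins → the upper station.  (the lower station: 6A 2G; the upper station: 0A 2G)
2. 1 gremlin ← the lower station.  (the lower station: 6A 3G; the upper station: 0A 1G)
3. 3 gremlins → the upper station.  (the lower station: 6A 0G; the upper station: 0A 4G)
4. 1 gremlin ← the lower station.  (the lower station: 6A 1G; the upper station: 0A 3G)
5. 3 adults → the upper station.  (the lower station: 3A 1G; the upper station: 3A 3G)
6. 1 gremlin ← the lower station.  (the lower station: 3A 2G; the upper station: 3A 2G)
7. 1 adult and 2 gremlins → the upper station.  (the lower station: 2A 0G; the upper station: 4A 4G)
8. 1 gremlin ← the lower station.  (the lower station: 2A 1G; the upper station: 4A 3G)
9. 2 adults and 1 gremlin → the upper station.  (the lower station: 0A 0G; the upper station: 6A 4G)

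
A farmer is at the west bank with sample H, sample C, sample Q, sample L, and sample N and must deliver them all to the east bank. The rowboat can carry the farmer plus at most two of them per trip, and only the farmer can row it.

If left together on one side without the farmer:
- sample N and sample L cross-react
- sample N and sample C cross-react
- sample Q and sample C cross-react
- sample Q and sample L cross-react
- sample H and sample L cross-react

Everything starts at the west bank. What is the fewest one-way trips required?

Counting alone: the farmer can take at most 2 across per trip to the east bank, so moving all 5 needs at least 3 loaded trips out, with a return between consecutive ones — at least 5 crossings.
The safety rule pushes this higher. Following every safe sequence of crossings, the most of the 5 that can be at the east bank as the rowboat arrives there on crossing 5 is 4 — never all 5.
So no plan with fewer than 7 crossings exists, and this one achieves 7:
1. Farmer goes to the east bank with sample C and sample L.  [the west bank: sample H, sample N, sample Q | the east bank: sample C, sample L]
2. Farmer goes back to the west bank alone.  [the west bank: sample H, sample N, sample Q | the east bank: sample C, sample L]
3. Farmer goes to the east bank with sample H.  [the west bank: sample N, sample Q | the east bank: sample C, sample H, sample L]
4. Farmer goes back to the west bank with sample L.  [the west bank: sample L, sample N, sample Q | the east bank: sample C, sample H]
5. Farmer goes to the east bank with sample N and sample Q.  [the west bank: sample L | the east bank: sample C, sample H, sample N, sample Q]
6. Farmer goes back to the west bank with sample C.  [the west bank: sample C, sample L | the east bank: sample H, sample N, sample Q]
7. Farmer goes to the east bank with sample C and sample L.  [the west bank: — | the east bank: sample C, sample H, sample L, sample N, sample Q]

7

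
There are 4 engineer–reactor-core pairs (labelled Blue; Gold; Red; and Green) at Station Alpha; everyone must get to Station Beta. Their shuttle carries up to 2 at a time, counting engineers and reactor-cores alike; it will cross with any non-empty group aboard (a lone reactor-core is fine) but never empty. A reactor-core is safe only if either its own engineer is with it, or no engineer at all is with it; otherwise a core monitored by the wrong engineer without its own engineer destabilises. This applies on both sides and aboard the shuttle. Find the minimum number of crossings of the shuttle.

impossible

Following every safe sequence of crossings from the start, the most of the 8 that can be at Station Beta as the shuttle arrives there on crossings 1, 3, 5 is 2, 3, 4 respectively; the best ever achieved is 4 of 8.
From crossing 7 on, no configuration arises that was not already reachable earlier: only 44 distinct safe configurations (who is on which side, and where the shuttle is) can ever be reached, none of them has everyone across, and every continuation just revisits them. So no valid plan exists.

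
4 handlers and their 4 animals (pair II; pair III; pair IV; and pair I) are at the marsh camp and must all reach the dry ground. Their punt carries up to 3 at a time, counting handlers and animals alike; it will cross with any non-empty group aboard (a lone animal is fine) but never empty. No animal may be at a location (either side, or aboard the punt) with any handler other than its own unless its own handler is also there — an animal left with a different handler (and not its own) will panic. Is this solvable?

1. animal II and handler II cross → the dry ground.
2. handler II crosses ← the marsh camp.
3. animal III, handler II, and handler III cross → the dry ground.
4. animal II and handler II cross ← the marsh camp.
5. handler I, handler II, and handler IV cross → the dry ground.
6. animal III crosses ← the marsh camp.
7. animal II and animal III cross → the dry ground.
8. animal II crosses ← the marsh camp.
9. animal I, animal II, and animal IV cross → the dry ground.

Yes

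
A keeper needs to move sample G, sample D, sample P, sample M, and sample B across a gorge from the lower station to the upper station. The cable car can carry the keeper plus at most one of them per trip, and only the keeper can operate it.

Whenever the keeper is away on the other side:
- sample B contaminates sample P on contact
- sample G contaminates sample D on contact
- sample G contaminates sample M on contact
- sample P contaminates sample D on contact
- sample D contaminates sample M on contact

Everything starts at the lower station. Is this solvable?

No

Whatever the first load, the items left behind include a forbidden pair without the keeper. No opening move is safe, so no plan exists.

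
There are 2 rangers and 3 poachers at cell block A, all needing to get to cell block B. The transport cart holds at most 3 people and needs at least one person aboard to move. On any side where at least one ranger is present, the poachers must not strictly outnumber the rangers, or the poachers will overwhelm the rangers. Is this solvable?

No

The poachers already outnumber the rangers at cell block A before anyone moves, so the starting position itself is disallowed.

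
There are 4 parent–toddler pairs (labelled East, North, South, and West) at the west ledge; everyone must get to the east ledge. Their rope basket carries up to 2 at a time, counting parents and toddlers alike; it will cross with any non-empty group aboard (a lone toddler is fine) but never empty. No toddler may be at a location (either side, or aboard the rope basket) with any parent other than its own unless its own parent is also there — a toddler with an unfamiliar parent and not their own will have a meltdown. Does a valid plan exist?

No

Following every safe sequence of crossings from the start, the most of the 8 that can be at the east ledge as the rope basket arrives there on crossings 1, 3, 5 is 2, 3, 4 respectively; the best ever achieved is 4 of 8.
From crossing 7 on, no configuration arises that was not already reachable earlier: only 44 distinct safe configurations (who is on which side, and where the rope basket is) can ever be reached, none of them has everyone across, and every continuation just revisits them. So no valid plan exists.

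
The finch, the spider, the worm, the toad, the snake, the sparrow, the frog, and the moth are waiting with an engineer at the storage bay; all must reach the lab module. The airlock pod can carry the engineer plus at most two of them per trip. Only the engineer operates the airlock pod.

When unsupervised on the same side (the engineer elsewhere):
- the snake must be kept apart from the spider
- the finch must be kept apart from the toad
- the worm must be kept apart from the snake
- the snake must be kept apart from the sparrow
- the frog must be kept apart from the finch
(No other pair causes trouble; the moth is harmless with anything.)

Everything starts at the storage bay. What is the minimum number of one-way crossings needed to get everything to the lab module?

Counting alone: the engineer can take at most 2 across per trip to the lab module, so moving all 8 needs at least 4 loaded trips out, with a return between consecutive ones — at least 7 crossings.
The safety rule pushes this higher. Following every safe sequence of crossings, the most of the 8 that can be at the lab module as the airlock pod arrives there on crossing 7 is 7 — never all 8.
So no plan with fewer than 9 crossings exists, and this one achieves 9:
1. Engineer goes to the lab module with the finch and the snake.
2. Engineer goes back to the storage bay alone.
3. Engineer goes to the lab module with the spider and the worm.
4. Engineer goes back to the storage bay with the snake.
5. Engineer goes to the lab module with the sparrow and the toad.
6. Engineer goes back to the storage bay with the finch.
7. Engineer goes to the lab module with the frog and the moth.
8. Engineer goes back to the storage bay alone.
9. Engineer goes to the lab module with the finch and the snake.

9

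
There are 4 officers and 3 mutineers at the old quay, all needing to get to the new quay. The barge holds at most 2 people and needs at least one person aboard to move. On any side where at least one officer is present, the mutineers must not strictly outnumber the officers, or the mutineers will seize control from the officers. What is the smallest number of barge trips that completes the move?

Counting alone: each trip to the new quay takes at most 2 across and each return brings at least 1 back, so after t trips out (and t−1 returns) at most 2t − (t−1) of the 7 are across; that first reaches 7 at t = 6, so at least 11 crossings are needed.
The plan below uses exactly 11 crossings, so it is optimal:
1. 2 mutineers → the new quay.  (the old quay: 4O 1M; the new quay: 0O 2M)
2. 1 mutineer ← the old quay.  (the old quay: 4O 2M; the new quay: 0O 1M)
3. 2 mutineers → the new quay.  (the old quay: 4O 0M; the new quay: 0O 3M)
4. 1 mutineer ← the old quay.  (the old quay: 4O 1M; the new quay: 0O 2M)
5. 2 officers → the new quay.  (the old quay: 2O 1M; the new quay: 2O 2M)
6. 1 mutineer ← the old quay.  (the old quay: 2O 2M; the new quay: 2O 1M)
7. 1 officer and 1 mutineer → the new quay.  (the old quay: 1O 1M; the new quay: 3O 2M)
8. 1 officer ← the old quay.  (the old quay: 2O 1M; the new quay: 2O 2M)
9. 1 officer and 1 mutineer → the new quay.  (the old quay: 1O 0M; the new quay: 3O 3M)
10. 1 mutineer ← the old quay.  (the old quay: 1O 1M; the new quay: 3O 2M)
11. 1 officer and 1 mutineer → the new quay.  (the old quay: 0O 0M; the new quay: 4O 3M)

11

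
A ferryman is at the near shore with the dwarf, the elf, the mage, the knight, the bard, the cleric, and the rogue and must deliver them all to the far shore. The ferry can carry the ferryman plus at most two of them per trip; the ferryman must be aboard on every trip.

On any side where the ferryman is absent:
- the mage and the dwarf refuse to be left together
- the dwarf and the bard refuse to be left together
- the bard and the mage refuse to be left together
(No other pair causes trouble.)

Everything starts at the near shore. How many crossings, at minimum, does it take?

11

Counting alone: the ferryman can take at most 2 across per trip to the far shore, so moving all 7 needs at least 4 loaded trips out, with a return between consecutive ones — at least 7 crossings.
The safety rule pushes this higher. Following every safe sequence of crossings, the most of the 7 that can be at the far shore as the ferry arrives there on crossings 7, 9 is 5, 6 respectively — never all 7.
So no plan with fewer than 11 crossings exists, and this one achieves 11:
1. Ferryman goes to the far shore with the dwarf and the mage.
2. Ferryman goes back to the near shore with the dwarf.
3. Ferryman goes to the far shore with the dwarf and the elf.
4. Ferryman goes back to the near shore with the dwarf.
5. Ferryman goes to the far shore with the dwarf and the knight.
6. Ferryman goes back to the near shore with the dwarf.
7. Ferryman goes to the far shore with the cleric and the dwarf.
8. Ferryman goes back to the near shore with the dwarf.
9. Ferryman goes to the far shore with the dwarf and the rogue.
10. Ferryman goes back to the near shore with the dwarf.
11. Ferryman goes to the far shore with the bard and the dwarf.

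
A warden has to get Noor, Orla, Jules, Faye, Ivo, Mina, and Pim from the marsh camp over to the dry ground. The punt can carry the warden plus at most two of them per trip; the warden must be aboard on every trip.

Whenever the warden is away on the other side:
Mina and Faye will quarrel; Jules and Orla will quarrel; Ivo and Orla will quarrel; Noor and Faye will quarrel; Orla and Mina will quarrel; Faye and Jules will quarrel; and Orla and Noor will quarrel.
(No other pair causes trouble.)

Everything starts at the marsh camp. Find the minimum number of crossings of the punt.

9

Counting alone: the warden can take at most 2 across per trip to the dry ground, so moving all 7 needs at least 4 loaded trips out, with a return between consecutive ones — at least 7 crossings.
The safety rule pushes this higher. Following every safe sequence of crossings, the most of the 7 that can be at the dry ground as the punt arrives there on crossing 7 is 6 — never all 7.
So no plan with fewer than 9 crossings exists, and this one achieves 9:
1. Warden goes to the dry ground with Faye and Orla.
2. Warden goes back to the marsh camp alone.
3. Warden goes to the dry ground with Pim.
4. Warden goes back to the marsh camp alone.
5. Warden goes to the dry ground with Jules and Noor.
6. Warden goes back to the marsh camp with Faye and Orla.
7. Warden goes to the dry ground with Ivo and Mina.
8. Warden goes back to the marsh camp alone.
9. Warden goes to the dry ground with Faye and Orla.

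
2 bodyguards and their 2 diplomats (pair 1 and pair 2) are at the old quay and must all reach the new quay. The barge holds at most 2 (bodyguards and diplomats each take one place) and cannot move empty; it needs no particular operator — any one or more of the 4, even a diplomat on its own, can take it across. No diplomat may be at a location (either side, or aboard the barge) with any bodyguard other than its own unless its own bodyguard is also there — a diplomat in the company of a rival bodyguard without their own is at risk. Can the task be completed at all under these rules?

1. bodyguard 1 and diplomat 1 cross → the new quay.
2. bodyguard 1 crosses ← the old quay.
3. bodyguard 1 and bodyguard 2 cross → the new quay.
4. bodyguard 2 crosses ← the old quay.
5. bodyguard 2 and diplomat 2 cross → the new quay.

Yes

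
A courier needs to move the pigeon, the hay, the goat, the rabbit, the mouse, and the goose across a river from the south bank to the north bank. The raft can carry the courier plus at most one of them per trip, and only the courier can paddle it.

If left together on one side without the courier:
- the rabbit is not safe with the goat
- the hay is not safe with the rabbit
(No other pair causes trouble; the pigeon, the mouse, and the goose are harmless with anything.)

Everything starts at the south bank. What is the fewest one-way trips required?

Counting alone: the courier can take at most 1 across per trip to the north bank, so moving all 6 needs at least 6 loaded trips out, with a return between consecutive ones — at least 11 crossings.
The safety rule pushes this higher. Following every safe sequence of crossings, the most of the 6 that can be at the north bank as the raft arrives there on crossing 11 is 5 — never all 6.
So no plan with fewer than 13 crossings exists, and this one achieves 13:
1. Courier goes to the north bank with the rabbit.
2. Courier goes back to the south bank alone.
3. Courier goes to the north bank with the pigeon.
4. Courier goes back to the south bank alone.
5. Courier goes to the north bank with the hay.
6. Courier goes back to the south bank with the rabbit.
7. Courier goes to the north bank with the goat.
8. Courier goes back to the south bank alone.
9. Courier goes to the north bank with the mouse.
10. Courier goes back to the south bank alone.
11. Courier goes to the north bank with the goose.
12. Courier goes back to the south bank alone.
13. Courier goes to the north bank with the rabbit.

13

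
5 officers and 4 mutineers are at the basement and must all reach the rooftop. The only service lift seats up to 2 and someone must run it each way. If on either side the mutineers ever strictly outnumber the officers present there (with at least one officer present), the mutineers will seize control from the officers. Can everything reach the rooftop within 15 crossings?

Yes — this plan uses 15 crossings (≤ 15):
1. 2 mutineers → the rooftop.  (the basement: 5O 2M; the rooftop: 0O 2M)
2. 1 mutineer ← the basement.  (the basement: 5O 3M; the rooftop: 0O 1M)
3. 2 mutineers → the rooftop.  (the basement: 5O 1M; the rooftop: 0O 3M)
4. 1 mutineer ← the basement.  (the basement: 5O 2M; the rooftop: 0O 2M)
5. 2 officers → the rooftop.  (the basement: 3O 2M; the rooftop: 2O 2M)
6. 1 mutineer ← the basement.  (the basement: 3O 3M; the rooftop: 2O 1M)
7. 1 officer and 1 mutineer → the rooftop.  (the basement: 2O 2M; the rooftop: 3O 2M)
8. 1 officer ← the basement.  (the basement: 3O 2M; the rooftop: 2O 2M)
9. 1 officer and 1 mutineer → the rooftop.  (the basement: 2O 1M; the rooftop: 3O 3M)
10. 1 mutineer ← the basement.  (the basement: 2O 2M; the rooftop: 3O 2M)
11. 1 officer and 1 mutineer → the rooftop.  (the basement: 1O 1M; the rooftop: 4O 3M)
12. 1 officer ← the basement.  (the basement: 2O 1M; the rooftop: 3O 3M)
13. 1 officer and 1 mutineer → the rooftop.  (the basement: 1O 0M; the rooftop: 4O 4M)
14. 1 mutineer ← the basement.  (the basement: 1O 1M; the rooftop: 4O 3M)
15. 1 officer and 1 mutineer → the rooftop.  (the basement: 0O 0M; the rooftop: 5O 4M)

Yes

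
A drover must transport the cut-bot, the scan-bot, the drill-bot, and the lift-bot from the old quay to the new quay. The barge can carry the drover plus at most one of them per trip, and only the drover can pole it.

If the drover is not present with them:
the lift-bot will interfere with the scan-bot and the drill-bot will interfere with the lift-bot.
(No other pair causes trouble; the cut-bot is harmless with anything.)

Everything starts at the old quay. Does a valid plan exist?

1. Drover goes to the new quay with the lift-bot.
2. Drover goes back to the old quay alone.
3. Drover goes to the new quay with the cut-bot.
4. Drover goes back to the old quay alone.
5. Drover goes to the new quay with the scan-bot.
6. Drover goes back to the old quay with the lift-bot.
7. Drover goes to the new quay with the drill-bot.
8. Drover goes back to the old quay alone.
9. Drover goes to the new quay with the lift-bot.

Yes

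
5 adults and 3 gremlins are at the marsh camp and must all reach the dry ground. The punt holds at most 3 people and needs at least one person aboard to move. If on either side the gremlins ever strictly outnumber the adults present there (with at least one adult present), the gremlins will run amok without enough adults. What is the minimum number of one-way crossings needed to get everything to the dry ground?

7

Counting alone: each trip to the dry ground takes at most 3 across and each return brings at least 1 back, so after t trips out (and t−1 returns) at most 3t − (t−1) of the 8 are across; that first reaches 8 at t = 4, so at least 7 crossings are needed.
The plan below uses exactly 7 crossings, so it is optimal:
1. 2 gremlins → the dry ground.  (the marsh camp: 5A 1G; the dry ground: 0A 2G)
2. 1 gremlin ← the marsh camp.  (the marsh camp: 5A 2G; the dry ground: 0A 1G)
3. 2 adults and 1 gremlin → the dry ground.  (the marsh camp: 3A 1G; the dry ground: 2A 2G)
4. 1 gremlin ← the marsh camp.  (the marsh camp: 3A 2G; the dry ground: 2A 1G)
5. 1 adult and 2 gremlins → the dry ground.  (the marsh camp: 2A 0G; the dry ground: 3A 3G)
6. 1 gremlin ← the marsh camp.  (the marsh camp: 2A 1G; the dry ground: 3A 2G)
7. 2 adults and 1 gremlin → the dry ground.  (the marsh camp: 0A 0G; the dry ground: 5A 3G)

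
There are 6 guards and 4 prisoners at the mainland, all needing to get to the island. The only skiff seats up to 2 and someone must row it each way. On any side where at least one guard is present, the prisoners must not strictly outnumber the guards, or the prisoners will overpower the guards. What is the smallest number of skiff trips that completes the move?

Counting alone: each trip to the island takes at most 2 across and each return brings at least 1 back, so after t trips out (and t−1 returns) at most 2t − (t−1) of the 10 are across; that first reaches 10 at t = 9, so at least 17 crossings are needed.
The plan below uses exactly 17 crossings, so it is optimal:
1. 2 prisoners → the island.  (the mainland: 6G 2P; the island: 0G 2P)
2. 1 prisoner ← the mainland.  (the mainland: 6G 3P; the island: 0G 1P)
3. 2 prisoners → the island.  (the mainland: 6G 1P; the island: 0G 3P)
4. 1 prisoner ← the mainland.  (the mainland: 6G 2P; the island: 0G 2P)
5. 2 guards → the island.  (the mainland: 4G 2P; the island: 2G 2P)
6. 1 prisoner ← the mainland.  (the mainland: 4G 3P; the island: 2G 1P)
7. 1 guard and 1 prisoner → the island.  (the mainland: 3G 2P; the island: 3G 2P)
8. 1 prisoner ← the mainland.  (the mainland: 3G 3P; the island: 3G 1P)
9. 2 prisoners → the island.  (the mainland: 3G 1P; the island: 3G 3P)
10. 1 prisoner ← the mainland.  (the mainland: 3G 2P; the island: 3G 2P)
11. 1 guard and 1 prisoner → the island.  (the mainland: 2G 1P; the island: 4G 3P)
12. 1 prisoner ← the mainland.  (the mainland: 2G 2P; the island: 4G 2P)
13. 2 prisoners → the island.  (the mainland: 2G 0P; the island: 4G 4P)
14. 1 prisoner ← the mainland.  (the mainland: 2G 1P; the island: 4G 3P)
15. 1 guard and 1 prisoner → the island.  (the mainland: 1G 0P; the island: 5G 4P)
16. 1 prisoner ← the mainland.  (the mainland: 1G 1P; the island: 5G 3P)
17. 1 guard and 1 prisoner → the island.  (the mainland: 0G 0P; the island: 6G 4P)

17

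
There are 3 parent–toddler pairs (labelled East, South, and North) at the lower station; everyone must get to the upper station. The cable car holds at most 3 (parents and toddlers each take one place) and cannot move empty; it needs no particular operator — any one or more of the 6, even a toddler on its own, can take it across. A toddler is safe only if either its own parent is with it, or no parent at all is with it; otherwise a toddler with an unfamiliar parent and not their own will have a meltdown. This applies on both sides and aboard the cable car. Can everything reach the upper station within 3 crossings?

No

Counting alone: each trip to the upper station takes at most 3 across and each return brings at least 1 back, so after t trips out (and t−1 returns) at most 3t − (t−1) of the 6 are across; that first reaches 6 at t = 3, so at least 5 crossings are needed.
Since 3 < 5, 3 crossings cannot be enough. (The shortest complete plan in fact takes 5:)
1. parent East and toddler East cross → the upper station.
2. parent East crosses ← the lower station.
3. parent East, parent North, and parent South cross → the upper station.
4. toddler East crosses ← the lower station.
5. toddler East, toddler North, and toddler South cross → the upper station.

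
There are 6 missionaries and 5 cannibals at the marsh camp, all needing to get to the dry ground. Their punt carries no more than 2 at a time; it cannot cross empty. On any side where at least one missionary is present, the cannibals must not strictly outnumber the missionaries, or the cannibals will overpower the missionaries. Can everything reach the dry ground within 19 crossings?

Yes — this plan uses 19 crossings (≤ 19):
1. 2 cannibals → the dry ground.  (the marsh camp: 6M 3C; the dry ground: 0M 2C)
2. 1 cannibal ← the marsh camp.  (the marsh camp: 6M 4C; the dry ground: 0M 1C)
3. 2 cannibals → the dry ground.  (the marsh camp: 6M 2C; the dry ground: 0M 3C)
4. 1 cannibal ← the marsh camp.  (the marsh camp: 6M 3C; the dry ground: 0M 2C)
5. 2 missionaries → the dry ground.  (the marsh camp: 4M 3C; the dry ground: 2M 2C)
6. 1 cannibal ← the marsh camp.  (the marsh camp: 4M 4C; the dry ground: 2M 1C)
7. 1 missionary and 1 cannibal → the dry ground.  (the marsh camp: 3M 3C; the dry ground: 3M 2C)
8. 1 missionary ← the marsh camp.  (the marsh camp: 4M 3C; the dry ground: 2M 2C)
9. 1 missionary and 1 cannibal → the dry ground.  (the marsh camp: 3M 2C; the dry ground: 3M 3C)
10. 1 cannibal ← the marsh camp.  (the marsh camp: 3M 3C; the dry ground: 3M 2C)
11. 1 missionary and 1 cannibal → the dry ground.  (the marsh camp: 2M 2C; the dry ground: 4M 3C)
12. 1 missionary ← the marsh camp.  (the marsh camp: 3M 2C; the dry ground: 3M 3C)
13. 1 missionary and 1 cannibal → the dry ground.  (the marsh camp: 2M 1C; the dry ground: 4M 4C)
14. 1 cannibal ← the marsh camp.  (the marsh camp: 2M 2C; the dry ground: 4M 3C)
15. 1 missionary and 1 cannibal → the dry ground.  (the marsh camp: 1M 1C; the dry ground: 5M 4C)
16. 1 missionary ← the marsh camp.  (the marsh camp: 2M 1C; the dry ground: 4M 4C)
17. 1 missionary and 1 cannibal → the dry ground.  (the marsh camp: 1M 0C; the dry ground: 5M 5C)
18. 1 cannibal ← the marsh camp.  (the marsh camp: 1M 1C; the dry ground: 5M 4C)
19. 1 missionary and 1 cannibal → the dry ground.  (the marsh camp: 0M 0C; the dry ground: 6M 5C)

Yes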